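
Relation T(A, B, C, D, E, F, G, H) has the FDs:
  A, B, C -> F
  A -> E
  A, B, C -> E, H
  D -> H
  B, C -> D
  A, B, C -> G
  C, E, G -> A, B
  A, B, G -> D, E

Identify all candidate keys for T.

{A, B, C}, {A, C, G}, {C, E, G}

No FD produces {C}, so it must be in every candidate key.
{A, B, C} is a candidate key since {A, B, C}⁺ = {A, B, C, D, E, F, G, H} covers every attribute.
{A, C, G} is a candidate key since {A, C, G}⁺ = {A, B, C, D, E, F, G, H} covers every attribute.
{C, E, G} is a candidate key since {C, E, G}⁺ = {A, B, C, D, E, F, G, H} covers every attribute.
No proper subset of any of these is a key, and no other minimal superkey exists.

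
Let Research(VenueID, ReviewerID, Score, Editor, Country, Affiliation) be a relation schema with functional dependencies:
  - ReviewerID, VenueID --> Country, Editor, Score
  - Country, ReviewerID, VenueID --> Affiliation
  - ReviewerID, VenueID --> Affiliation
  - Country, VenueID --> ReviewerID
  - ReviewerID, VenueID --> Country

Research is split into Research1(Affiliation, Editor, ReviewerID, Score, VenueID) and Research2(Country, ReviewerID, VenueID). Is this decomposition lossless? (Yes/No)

Yes

Research1 ∩ Research2 = {ReviewerID, VenueID}; its closure under F is {Affiliation, Country, Editor, ReviewerID, Score, VenueID}.
Research1 is contained in that closure, so Research1 ∩ Research2 --> Research1 holds and the join is lossless.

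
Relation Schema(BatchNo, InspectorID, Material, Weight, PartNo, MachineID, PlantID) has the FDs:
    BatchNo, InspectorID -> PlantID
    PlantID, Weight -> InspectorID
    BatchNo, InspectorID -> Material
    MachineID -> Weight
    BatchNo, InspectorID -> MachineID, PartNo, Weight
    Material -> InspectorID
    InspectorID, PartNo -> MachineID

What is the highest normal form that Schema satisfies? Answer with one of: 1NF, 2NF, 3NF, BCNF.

3NF

Candidate keys: {BatchNo, InspectorID}, {BatchNo, MachineID, PlantID}, {BatchNo, Material}, {BatchNo, PlantID, Weight}. Prime attributes: {BatchNo, InspectorID, MachineID, Material, PlantID, Weight}.
For PlantID, Weight -> InspectorID we have {PlantID, Weight}⁺ = {InspectorID, PlantID, Weight}; {PlantID, Weight} is not a superkey, so BCNF fails.
But every attribute on its right side ({InspectorID}) is prime, and the same holds for every other non-superkey FD, so 3NF still holds.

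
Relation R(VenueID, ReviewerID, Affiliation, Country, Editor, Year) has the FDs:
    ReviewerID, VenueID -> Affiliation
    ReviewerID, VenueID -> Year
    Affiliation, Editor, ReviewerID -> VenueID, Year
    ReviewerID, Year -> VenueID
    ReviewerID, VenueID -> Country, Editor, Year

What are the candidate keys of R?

Attributes never on any right-hand side: {ReviewerID} — every candidate key must contain it.
{ReviewerID, VenueID}⁺ = {Affiliation, Country, Editor, ReviewerID, VenueID, Year} — all of the relation — so {ReviewerID, VenueID} is a candidate key.
{ReviewerID, Year}⁺ = {Affiliation, Country, Editor, ReviewerID, VenueID, Year} — all of the relation — so {ReviewerID, Year} is a candidate key.
{Affiliation, Editor, ReviewerID}⁺ = {Affiliation, Country, Editor, ReviewerID, VenueID, Year} — all of the relation — so {Affiliation, Editor, ReviewerID} is a candidate key.
No proper subset of any of these is a key, and no other minimal superkey exists.

{Affiliation, Editor, ReviewerID}, {ReviewerID, VenueID}, {ReviewerID, Year}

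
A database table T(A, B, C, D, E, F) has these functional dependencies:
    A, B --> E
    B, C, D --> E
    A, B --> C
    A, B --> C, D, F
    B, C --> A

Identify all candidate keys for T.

No FD produces {B}, so it must be in every candidate key.
{A, B} is a candidate key since {A, B}⁺ = {A, B, C, D, E, F} covers every attribute.
{B, C} is a candidate key since {B, C}⁺ = {A, B, C, D, E, F} covers every attribute.
Any other superkey properly contains one of these, so there are no further candidate keys.

{A, B}, {B, C}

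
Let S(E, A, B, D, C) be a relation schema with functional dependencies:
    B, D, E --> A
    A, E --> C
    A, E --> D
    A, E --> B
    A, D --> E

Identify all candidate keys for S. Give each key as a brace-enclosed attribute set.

{A, D}, {A, E}, {B, D, E}

{A, D}⁺ = {A, B, C, D, E}, which is every attribute, so {A, D} is a candidate key.
{A, E}⁺ = {A, B, C, D, E}, which is every attribute, so {A, E} is a candidate key.
{B, D, E}⁺ = {A, B, C, D, E}, which is every attribute, so {B, D, E} is a candidate key.
Any other superkey properly contains one of these, so there are no further candidate keys.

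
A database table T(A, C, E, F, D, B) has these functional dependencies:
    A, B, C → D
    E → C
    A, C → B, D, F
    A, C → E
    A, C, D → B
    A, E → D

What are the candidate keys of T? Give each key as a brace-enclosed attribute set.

{A, C}, {A, E}

Attributes never on any right-hand side: {A} — every candidate key must contain it.
{A, C}⁺ = {A, B, C, D, E, F} — all of the relation — so {A, C} is a candidate key.
{A, E}⁺ = {A, B, C, D, E, F} — all of the relation — so {A, E} is a candidate key.
No proper subset of any of these is a key, and no other minimal superkey exists.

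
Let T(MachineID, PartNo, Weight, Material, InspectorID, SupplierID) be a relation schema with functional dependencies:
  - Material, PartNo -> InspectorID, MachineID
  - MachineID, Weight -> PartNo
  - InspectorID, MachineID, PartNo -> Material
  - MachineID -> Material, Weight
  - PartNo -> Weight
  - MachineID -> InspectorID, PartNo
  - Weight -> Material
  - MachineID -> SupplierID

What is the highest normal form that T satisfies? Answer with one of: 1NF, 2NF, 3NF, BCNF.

Candidate keys: {MachineID}, {PartNo}. Prime attributes: {MachineID, PartNo}.
Weight -> Material breaks BCNF: {Weight}⁺ = {Material, Weight}, so {Weight} is not a superkey.
Weight -> Material determines the non-prime attribute {Material} from a non-superkey — 3NF is violated.
Every candidate key is a single attribute, so no partial dependency is possible; 2NF holds.

2NF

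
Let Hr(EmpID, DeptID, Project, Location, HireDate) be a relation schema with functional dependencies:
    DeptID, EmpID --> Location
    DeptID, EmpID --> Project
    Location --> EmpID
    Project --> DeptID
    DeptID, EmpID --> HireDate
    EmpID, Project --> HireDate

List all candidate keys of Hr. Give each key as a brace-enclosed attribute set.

{DeptID, EmpID}, {DeptID, Location}, {EmpID, Project}, {Location, Project}

{DeptID, EmpID} is a candidate key since {DeptID, EmpID}⁺ = {DeptID, EmpID, HireDate, Location, Project} covers every attribute.
{DeptID, Location} is a candidate key since {DeptID, Location}⁺ = {DeptID, EmpID, HireDate, Location, Project} covers every attribute.
{EmpID, Project} is a candidate key since {EmpID, Project}⁺ = {DeptID, EmpID, HireDate, Location, Project} covers every attribute.
{Location, Project} is a candidate key since {Location, Project}⁺ = {DeptID, EmpID, HireDate, Location, Project} covers every attribute.
These are minimal and exhaustive — every other superkey contains one of them.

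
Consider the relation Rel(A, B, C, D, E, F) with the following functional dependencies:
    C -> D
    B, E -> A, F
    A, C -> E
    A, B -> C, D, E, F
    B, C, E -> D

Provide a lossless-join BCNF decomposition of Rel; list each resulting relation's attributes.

Candidate keys of the original relation: {A, B}, {B, E}.
In {A, B, C, D, E, F}, {C} is not a superkey ({C}⁺ restricted to this set is {C, D}), so split on C -> D into {C, D} and {A, B, C, E, F}.
{C, D} has no BCNF violation.
In {A, B, C, E, F}, {A, C} is not a superkey ({A, C}⁺ restricted to this set is {A, C, E}), so split on A, C -> E into {A, C, E} and {A, B, C, F}.
{A, C, E} has no BCNF violation.
{A, B, C, F} has no BCNF violation.

{A, B, C, F}; {A, C, E}; {C, D}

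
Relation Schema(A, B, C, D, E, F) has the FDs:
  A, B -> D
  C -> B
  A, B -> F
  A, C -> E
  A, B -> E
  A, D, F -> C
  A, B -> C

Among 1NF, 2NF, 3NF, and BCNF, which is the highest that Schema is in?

Candidate keys: {A, B}, {A, C}, {A, D, F}. Prime attributes: {A, B, C, D, F}.
For C -> B we have {C}⁺ = {B, C}; {C} is not a superkey, so BCNF fails.
Since {B} ⊆ prime attributes and every other non-superkey FD also has a prime right side, the schema is in 3NF.

3NF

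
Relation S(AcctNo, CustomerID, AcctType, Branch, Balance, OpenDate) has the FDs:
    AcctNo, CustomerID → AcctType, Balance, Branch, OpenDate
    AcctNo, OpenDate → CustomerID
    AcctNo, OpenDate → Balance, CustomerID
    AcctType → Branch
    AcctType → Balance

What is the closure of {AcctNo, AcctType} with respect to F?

Start with {AcctNo, AcctType}.
AcctType → Branch applies; add {Branch} → now {AcctNo, AcctType, Branch}.
AcctType → Balance applies; add {Balance} → now {AcctNo, AcctType, Balance, Branch}.
No further FD applies.

{AcctNo, AcctType, Balance, Branch}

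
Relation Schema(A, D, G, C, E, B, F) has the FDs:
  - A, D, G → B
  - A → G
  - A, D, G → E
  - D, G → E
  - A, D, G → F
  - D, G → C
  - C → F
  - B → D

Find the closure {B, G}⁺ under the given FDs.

Start with {B, G}.
B → D applies; add {D} → now {B, D, G}.
D, G → E applies; add {E} → now {B, D, E, G}.
D, G → C applies; add {C} → now {B, C, D, E, G}.
C → F applies; add {F} → now {B, C, D, E, F, G}.
No further FD applies.

{B, C, D, E, F, G}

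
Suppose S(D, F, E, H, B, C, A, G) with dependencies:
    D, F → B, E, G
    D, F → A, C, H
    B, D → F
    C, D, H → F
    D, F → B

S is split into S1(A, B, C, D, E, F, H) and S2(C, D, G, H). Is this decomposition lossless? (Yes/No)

Yes

S1 ∩ S2 = {C, D, H}; its closure under F is {A, B, C, D, E, F, G, H}.
S1 is contained in that closure, so S1 ∩ S2 → S1 holds and the join is lossless.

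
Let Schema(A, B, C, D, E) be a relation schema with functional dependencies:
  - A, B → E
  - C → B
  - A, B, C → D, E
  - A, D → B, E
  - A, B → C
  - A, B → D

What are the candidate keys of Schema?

{A, B}, {A, C}, {A, D}

Attributes never on any right-hand side: {A} — every candidate key must contain it.
Closure of {A, B} is {A, B, C, D, E}, the whole schema; {A, B} is a candidate key.
Closure of {A, C} is {A, B, C, D, E}, the whole schema; {A, C} is a candidate key.
Closure of {A, D} is {A, B, C, D, E}, the whole schema; {A, D} is a candidate key.
Any other superkey properly contains one of these, so there are no further candidate keys.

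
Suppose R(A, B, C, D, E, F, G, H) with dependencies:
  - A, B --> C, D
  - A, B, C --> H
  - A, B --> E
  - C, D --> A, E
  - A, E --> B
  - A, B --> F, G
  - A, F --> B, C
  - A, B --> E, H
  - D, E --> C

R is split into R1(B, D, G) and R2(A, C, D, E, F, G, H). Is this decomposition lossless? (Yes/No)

The shared attributes are {D, G} and {D, G}⁺ = {D, G}.
Neither R1 nor R2 is contained in that closure, so the decomposition is lossy.

No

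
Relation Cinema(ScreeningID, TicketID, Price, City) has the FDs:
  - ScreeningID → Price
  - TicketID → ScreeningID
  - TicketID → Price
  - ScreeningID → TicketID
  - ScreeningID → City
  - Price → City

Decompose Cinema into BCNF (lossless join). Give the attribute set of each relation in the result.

{City, Price}; {Price, ScreeningID, TicketID}

Candidate keys of the original relation: {ScreeningID}, {TicketID}.
Within {City, Price, ScreeningID, TicketID}: {Price}⁺ ∩ {City, Price, ScreeningID, TicketID} = {City, Price}, not the whole set, so Price → City violates BCNF; decompose into {City, Price} and {Price, ScreeningID, TicketID}.
{City, Price} has no BCNF violation.
{Price, ScreeningID, TicketID} has no BCNF violation.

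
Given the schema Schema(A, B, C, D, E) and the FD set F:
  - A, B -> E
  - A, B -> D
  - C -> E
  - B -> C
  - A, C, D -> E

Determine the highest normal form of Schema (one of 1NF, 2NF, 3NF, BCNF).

Candidate key: {A, B}. Prime attributes: {A, B}.
For C -> E we have {C}⁺ = {C, E}; {C} is not a superkey, so BCNF fails.
C -> E determines the non-prime attribute {E} from a non-superkey — 3NF is violated.
{B} is a proper subset of the key {A, B}, and {B}⁺ contains the non-prime attributes {C, E} — a partial dependency, so 2NF is violated.

1NF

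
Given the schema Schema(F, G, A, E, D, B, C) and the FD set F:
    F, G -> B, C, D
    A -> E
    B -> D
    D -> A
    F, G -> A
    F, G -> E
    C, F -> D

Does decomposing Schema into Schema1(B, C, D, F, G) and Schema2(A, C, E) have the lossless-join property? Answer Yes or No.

Common attributes: {C}; their closure is {C}.
Neither Schema1 nor Schema2 is contained in that closure, so the decomposition is lossy.

No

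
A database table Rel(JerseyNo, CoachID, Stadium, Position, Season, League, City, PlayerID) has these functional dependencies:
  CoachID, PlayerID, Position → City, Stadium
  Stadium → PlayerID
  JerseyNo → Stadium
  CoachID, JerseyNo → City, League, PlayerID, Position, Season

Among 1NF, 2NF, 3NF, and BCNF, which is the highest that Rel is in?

Candidate key: {CoachID, JerseyNo}. Prime attributes: {CoachID, JerseyNo}.
CoachID, PlayerID, Position → City, Stadium breaks BCNF: {CoachID, PlayerID, Position}⁺ = {City, CoachID, PlayerID, Position, Stadium}, so {CoachID, PlayerID, Position} is not a superkey.
CoachID, PlayerID, Position → City, Stadium has non-prime {City, Stadium} on the right and a non-superkey on the left, so 3NF fails.
The proper key subset {JerseyNo} of {CoachID, JerseyNo} determines non-prime {PlayerID, Stadium}, so the relation is not even in 2NF.

1NF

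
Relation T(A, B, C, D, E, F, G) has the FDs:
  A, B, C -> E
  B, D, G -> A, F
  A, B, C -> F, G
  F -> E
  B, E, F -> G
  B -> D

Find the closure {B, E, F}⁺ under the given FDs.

{A, B, D, E, F, G}

Start with {B, E, F}.
B, E, F -> G applies; add {G} → now {B, E, F, G}.
B -> D applies; add {D} → now {B, D, E, F, G}.
B, D, G -> A, F applies; add {A} → now {A, B, D, E, F, G}.
No further FD applies.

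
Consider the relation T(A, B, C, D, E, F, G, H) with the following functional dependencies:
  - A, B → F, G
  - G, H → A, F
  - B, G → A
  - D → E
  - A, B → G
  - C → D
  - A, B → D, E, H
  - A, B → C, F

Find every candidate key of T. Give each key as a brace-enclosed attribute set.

{A, B}, {B, G}

Attributes never on any right-hand side: {B} — every candidate key must contain it.
{A, B}⁺ = {A, B, C, D, E, F, G, H}, which is every attribute, so {A, B} is a candidate key.
{B, G}⁺ = {A, B, C, D, E, F, G, H}, which is every attribute, so {B, G} is a candidate key.
These are minimal and exhaustive — every other superkey contains one of them.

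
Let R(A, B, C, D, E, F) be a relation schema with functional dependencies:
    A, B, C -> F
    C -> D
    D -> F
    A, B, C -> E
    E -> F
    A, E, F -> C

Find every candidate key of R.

Attributes never on any right-hand side: {A, B} — every candidate key must contain all of them.
{A, B, C}⁺ = {A, B, C, D, E, F} — all of the relation — so {A, B, C} is a candidate key.
{A, B, E}⁺ = {A, B, C, D, E, F} — all of the relation — so {A, B, E} is a candidate key.
Any other superkey properly contains one of these, so there are no further candidate keys.

{A, B, C}, {A, B, E}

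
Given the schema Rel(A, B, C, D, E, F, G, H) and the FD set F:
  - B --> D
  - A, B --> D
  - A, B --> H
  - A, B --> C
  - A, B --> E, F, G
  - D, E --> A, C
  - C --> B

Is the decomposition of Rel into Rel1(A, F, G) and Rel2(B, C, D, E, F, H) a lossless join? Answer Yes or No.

The shared attributes are {F} and {F}⁺ = {F}.
Rel1 ⊄ {F} and Rel2 ⊄ {F}, so the split is lossy.

No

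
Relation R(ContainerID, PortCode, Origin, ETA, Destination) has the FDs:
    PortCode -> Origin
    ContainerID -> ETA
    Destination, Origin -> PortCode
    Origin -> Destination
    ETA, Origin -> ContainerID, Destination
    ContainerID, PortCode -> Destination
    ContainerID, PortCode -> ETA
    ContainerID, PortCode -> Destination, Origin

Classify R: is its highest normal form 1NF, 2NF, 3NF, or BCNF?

1NF

Candidate keys: {ContainerID, Origin}, {ContainerID, PortCode}, {ETA, Origin}, {ETA, PortCode}. Prime attributes: {ContainerID, ETA, Origin, PortCode}.
PortCode -> Origin: {PortCode}⁺ = {Destination, Origin, PortCode}, which is not all of the attributes, so the left side is not a superkey — BCNF is violated.
Origin -> Destination has non-prime {Destination} on the right and a non-superkey on the left, so 3NF fails.
{Origin} is a proper subset of the key {ContainerID, Origin}, and {Origin}⁺ contains the non-prime attribute {Destination} — a partial dependency, so 2NF is violated.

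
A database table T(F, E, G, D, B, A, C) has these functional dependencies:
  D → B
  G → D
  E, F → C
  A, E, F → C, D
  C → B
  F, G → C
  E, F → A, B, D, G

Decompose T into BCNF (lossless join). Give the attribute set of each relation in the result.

Candidate key of the original relation: {E, F}.
Within {A, B, C, D, E, F, G}: {D}⁺ ∩ {A, B, C, D, E, F, G} = {B, D}, not the whole set, so D → B violates BCNF; decompose into {B, D} and {A, C, D, E, F, G}.
{B, D} is in BCNF.
Within {A, C, D, E, F, G}: {G}⁺ ∩ {A, C, D, E, F, G} = {D, G}, not the whole set, so G → D violates BCNF; decompose into {D, G} and {A, C, E, F, G}.
{D, G} is in BCNF.
Within {A, C, E, F, G}: {F, G}⁺ ∩ {A, C, E, F, G} = {C, F, G}, not the whole set, so F, G → C violates BCNF; decompose into {C, F, G} and {A, E, F, G}.
{C, F, G} is in BCNF.
{A, E, F, G} is in BCNF.

{A, E, F, G}; {B, D}; {C, F, G}; {D, G}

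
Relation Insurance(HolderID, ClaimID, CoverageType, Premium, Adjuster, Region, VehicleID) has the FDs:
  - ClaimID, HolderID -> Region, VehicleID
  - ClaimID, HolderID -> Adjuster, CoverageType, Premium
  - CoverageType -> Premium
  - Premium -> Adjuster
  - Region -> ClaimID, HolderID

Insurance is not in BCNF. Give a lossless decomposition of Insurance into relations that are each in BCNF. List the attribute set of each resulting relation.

Candidate keys of the original relation: {ClaimID, HolderID}, {Region}.
In {Adjuster, ClaimID, CoverageType, HolderID, Premium, Region, VehicleID}, {CoverageType} is not a superkey ({CoverageType}⁺ restricted to this set is {Adjuster, CoverageType, Premium}), so split on CoverageType -> Adjuster, Premium into {Adjuster, CoverageType, Premium} and {ClaimID, CoverageType, HolderID, Region, VehicleID}.
In {Adjuster, CoverageType, Premium}, {Premium} is not a superkey ({Premium}⁺ restricted to this set is {Adjuster, Premium}), so split on Premium -> Adjuster into {Adjuster, Premium} and {CoverageType, Premium}.
{Adjuster, Premium} has no BCNF violation.
{CoverageType, Premium} has no BCNF violation.
{ClaimID, CoverageType, HolderID, Region, VehicleID} has no BCNF violation.

{Adjuster, Premium}; {ClaimID, CoverageType, HolderID, Region, VehicleID}; {CoverageType, Premium}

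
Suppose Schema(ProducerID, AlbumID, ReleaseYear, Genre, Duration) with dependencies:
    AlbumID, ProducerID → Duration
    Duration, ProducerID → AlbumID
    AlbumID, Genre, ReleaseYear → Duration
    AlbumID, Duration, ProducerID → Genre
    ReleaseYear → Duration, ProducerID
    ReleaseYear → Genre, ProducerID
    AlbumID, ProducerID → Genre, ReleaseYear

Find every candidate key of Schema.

{AlbumID, ProducerID}, {Duration, ProducerID}, {ReleaseYear}

Closure of {ReleaseYear} is {AlbumID, Duration, Genre, ProducerID, ReleaseYear}, the whole schema; {ReleaseYear} is a candidate key.
Closure of {AlbumID, ProducerID} is {AlbumID, Duration, Genre, ProducerID, ReleaseYear}, the whole schema; {AlbumID, ProducerID} is a candidate key.
Closure of {Duration, ProducerID} is {AlbumID, Duration, Genre, ProducerID, ReleaseYear}, the whole schema; {Duration, ProducerID} is a candidate key.
Any other superkey properly contains one of these, so there are no further candidate keys.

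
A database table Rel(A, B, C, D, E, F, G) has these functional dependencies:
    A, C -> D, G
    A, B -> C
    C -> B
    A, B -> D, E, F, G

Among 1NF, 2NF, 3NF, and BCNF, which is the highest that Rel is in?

3NF

Candidate keys: {A, B}, {A, C}. Prime attributes: {A, B, C}.
C -> B: {C}⁺ = {B, C}, which is not all of the attributes, so the left side is not a superkey — BCNF is violated.
Its right-hand attributes {B} are all prime, as are those of every other non-superkey FD — the relation is in 3NF.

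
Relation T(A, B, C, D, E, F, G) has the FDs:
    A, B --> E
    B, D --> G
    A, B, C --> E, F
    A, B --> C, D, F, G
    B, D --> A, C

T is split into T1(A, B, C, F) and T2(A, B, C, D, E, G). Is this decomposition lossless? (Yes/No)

Yes

The shared attributes are {A, B, C} and {A, B, C}⁺ = {A, B, C, D, E, F, G}.
This includes all of T1, so the common attributes are a superkey of T1 — the join is lossless.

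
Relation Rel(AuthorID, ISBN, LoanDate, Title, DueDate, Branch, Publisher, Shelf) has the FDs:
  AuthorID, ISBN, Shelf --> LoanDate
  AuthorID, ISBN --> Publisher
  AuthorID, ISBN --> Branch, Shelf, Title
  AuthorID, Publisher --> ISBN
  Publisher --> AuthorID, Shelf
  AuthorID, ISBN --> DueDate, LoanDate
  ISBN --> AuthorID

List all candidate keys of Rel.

{ISBN}, {Publisher}

{ISBN}⁺ = {AuthorID, Branch, DueDate, ISBN, LoanDate, Publisher, Shelf, Title} — all of the relation — so {ISBN} is a candidate key.
{Publisher}⁺ = {AuthorID, Branch, DueDate, ISBN, LoanDate, Publisher, Shelf, Title} — all of the relation — so {Publisher} is a candidate key.
These are minimal and exhaustive — every other superkey contains one of them.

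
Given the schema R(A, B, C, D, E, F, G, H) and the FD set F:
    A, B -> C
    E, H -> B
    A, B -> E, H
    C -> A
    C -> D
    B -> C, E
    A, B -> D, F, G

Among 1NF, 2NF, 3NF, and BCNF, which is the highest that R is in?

2NF

Candidate keys: {B}, {E, H}. Prime attributes: {B, E, H}.
C -> A: {C}⁺ = {A, C, D}, which is not all of the attributes, so the left side is not a superkey — BCNF is violated.
Because {A} is non-prime and the left side of C -> A is not a superkey, the relation is not in 3NF.
No non-prime attribute depends on a proper subset of any candidate key, so 2NF holds.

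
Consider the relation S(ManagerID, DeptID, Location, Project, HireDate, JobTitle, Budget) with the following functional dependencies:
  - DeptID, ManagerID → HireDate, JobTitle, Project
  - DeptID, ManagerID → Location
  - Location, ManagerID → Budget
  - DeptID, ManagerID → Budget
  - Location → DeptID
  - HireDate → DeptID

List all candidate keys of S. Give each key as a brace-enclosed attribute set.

Attributes never on any right-hand side: {ManagerID} — every candidate key must contain it.
Closure of {DeptID, ManagerID} is {Budget, DeptID, HireDate, JobTitle, Location, ManagerID, Project}, the whole schema; {DeptID, ManagerID} is a candidate key.
Closure of {HireDate, ManagerID} is {Budget, DeptID, HireDate, JobTitle, Location, ManagerID, Project}, the whole schema; {HireDate, ManagerID} is a candidate key.
Closure of {Location, ManagerID} is {Budget, DeptID, HireDate, JobTitle, Location, ManagerID, Project}, the whole schema; {Location, ManagerID} is a candidate key.
No proper subset of any of these is a key, and no other minimal superkey exists.

{DeptID, ManagerID}, {HireDate, ManagerID}, {Location, ManagerID}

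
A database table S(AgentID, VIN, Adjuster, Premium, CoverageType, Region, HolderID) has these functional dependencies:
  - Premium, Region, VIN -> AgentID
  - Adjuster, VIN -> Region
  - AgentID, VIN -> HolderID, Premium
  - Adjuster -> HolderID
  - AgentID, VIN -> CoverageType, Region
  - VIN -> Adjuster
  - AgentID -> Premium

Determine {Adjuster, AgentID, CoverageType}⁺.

Start with {Adjuster, AgentID, CoverageType}.
Adjuster -> HolderID applies; add {HolderID} → now {Adjuster, AgentID, CoverageType, HolderID}.
AgentID -> Premium applies; add {Premium} → now {Adjuster, AgentID, CoverageType, HolderID, Premium}.
No further FD applies.

{Adjuster, AgentID, CoverageType, HolderID, Premium}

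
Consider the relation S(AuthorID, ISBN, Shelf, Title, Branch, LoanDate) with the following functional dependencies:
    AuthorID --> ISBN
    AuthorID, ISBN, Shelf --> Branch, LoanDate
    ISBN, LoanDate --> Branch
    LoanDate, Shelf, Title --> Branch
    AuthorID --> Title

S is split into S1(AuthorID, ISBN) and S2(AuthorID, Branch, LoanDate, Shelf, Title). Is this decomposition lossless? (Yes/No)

Common attributes: {AuthorID}; their closure is {AuthorID, ISBN, Title}.
S1 is contained in that closure, so S1 ∩ S2 --> S1 holds and the join is lossless.

Yes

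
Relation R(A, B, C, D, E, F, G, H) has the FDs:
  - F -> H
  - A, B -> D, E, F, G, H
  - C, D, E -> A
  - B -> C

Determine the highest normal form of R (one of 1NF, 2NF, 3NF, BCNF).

Candidate keys: {A, B}, {B, D, E}. Prime attributes: {A, B, D, E}.
F -> H breaks BCNF: {F}⁺ = {F, H}, so {F} is not a superkey.
F -> H has non-prime {H} on the right and a non-superkey on the left, so 3NF fails.
Since {B} ⊂ {A, B} and {B}⁺ ⊇ {C} with {C} non-prime, there is a partial dependency; 2NF fails.

1NF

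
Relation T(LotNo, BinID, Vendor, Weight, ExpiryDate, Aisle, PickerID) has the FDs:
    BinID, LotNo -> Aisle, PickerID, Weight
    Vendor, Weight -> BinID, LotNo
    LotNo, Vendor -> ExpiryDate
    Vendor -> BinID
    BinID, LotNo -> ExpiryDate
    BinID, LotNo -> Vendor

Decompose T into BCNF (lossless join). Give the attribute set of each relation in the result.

Candidate keys of the original relation: {BinID, LotNo}, {LotNo, Vendor}, {Vendor, Weight}.
In {Aisle, BinID, ExpiryDate, LotNo, PickerID, Vendor, Weight}, {Vendor} is not a superkey ({Vendor}⁺ restricted to this set is {BinID, Vendor}), so split on Vendor -> BinID into {BinID, Vendor} and {Aisle, ExpiryDate, LotNo, PickerID, Vendor, Weight}.
{BinID, Vendor} has no BCNF violation.
{Aisle, ExpiryDate, LotNo, PickerID, Vendor, Weight} has no BCNF violation.

{Aisle, ExpiryDate, LotNo, PickerID, Vendor, Weight}; {BinID, Vendor}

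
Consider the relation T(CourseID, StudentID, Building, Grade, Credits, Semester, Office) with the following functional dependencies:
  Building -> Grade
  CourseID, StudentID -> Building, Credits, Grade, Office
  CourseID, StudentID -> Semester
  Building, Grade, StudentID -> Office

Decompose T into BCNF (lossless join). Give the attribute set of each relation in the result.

Candidate key of the original relation: {CourseID, StudentID}.
Within {Building, CourseID, Credits, Grade, Office, Semester, StudentID}: {Building}⁺ ∩ {Building, CourseID, Credits, Grade, Office, Semester, StudentID} = {Building, Grade}, not the whole set, so Building -> Grade violates BCNF; decompose into {Building, Grade} and {Building, CourseID, Credits, Office, Semester, StudentID}.
{Building, Grade} has no BCNF violation.
Within {Building, CourseID, Credits, Office, Semester, StudentID}: {Building, StudentID}⁺ ∩ {Building, CourseID, Credits, Office, Semester, StudentID} = {Building, Office, StudentID}, not the whole set, so Building, StudentID -> Office violates BCNF; decompose into {Building, Office, StudentID} and {Building, CourseID, Credits, Semester, StudentID}.
{Building, Office, StudentID} has no BCNF violation.
{Building, CourseID, Credits, Semester, StudentID} has no BCNF violation.

{Building, CourseID, Credits, Semester, StudentID}; {Building, Grade}; {Building, Office, StudentID}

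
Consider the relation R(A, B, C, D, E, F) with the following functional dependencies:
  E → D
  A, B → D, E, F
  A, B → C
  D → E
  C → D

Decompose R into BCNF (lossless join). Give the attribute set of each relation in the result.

{A, B, C, F}; {C, E}; {D, E}

Candidate key of the original relation: {A, B}.
In {A, B, C, D, E, F}, {E} is not a superkey ({E}⁺ restricted to this set is {D, E}), so split on E → D into {D, E} and {A, B, C, E, F}.
{D, E}: every determinant is a superkey — BCNF.
In {A, B, C, E, F}, {C} is not a superkey ({C}⁺ restricted to this set is {C, E}), so split on C → E into {C, E} and {A, B, C, F}.
{C, E}: every determinant is a superkey — BCNF.
{A, B, C, F}: every determinant is a superkey — BCNF.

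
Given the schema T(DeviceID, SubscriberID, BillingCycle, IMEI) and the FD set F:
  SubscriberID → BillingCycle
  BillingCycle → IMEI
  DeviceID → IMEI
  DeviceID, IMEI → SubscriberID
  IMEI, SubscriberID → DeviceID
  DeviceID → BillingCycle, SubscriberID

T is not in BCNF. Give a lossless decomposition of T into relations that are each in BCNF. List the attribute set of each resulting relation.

Candidate keys of the original relation: {DeviceID}, {SubscriberID}.
In {BillingCycle, DeviceID, IMEI, SubscriberID}, {BillingCycle} is not a superkey ({BillingCycle}⁺ restricted to this set is {BillingCycle, IMEI}), so split on BillingCycle → IMEI into {BillingCycle, IMEI} and {BillingCycle, DeviceID, SubscriberID}.
{BillingCycle, IMEI} has no BCNF violation.
{BillingCycle, DeviceID, SubscriberID} has no BCNF violation.

{BillingCycle, DeviceID, SubscriberID}; {BillingCycle, IMEI}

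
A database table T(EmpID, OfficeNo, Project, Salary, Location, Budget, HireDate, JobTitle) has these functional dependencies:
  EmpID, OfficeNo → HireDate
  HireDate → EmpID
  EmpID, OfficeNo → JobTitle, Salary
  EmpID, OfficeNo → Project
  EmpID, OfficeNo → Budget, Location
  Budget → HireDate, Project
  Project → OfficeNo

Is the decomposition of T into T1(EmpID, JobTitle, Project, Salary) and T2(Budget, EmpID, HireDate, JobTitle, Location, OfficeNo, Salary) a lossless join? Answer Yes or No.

T1 ∩ T2 = {EmpID, JobTitle, Salary}; its closure under F is {EmpID, JobTitle, Salary}.
Neither T1 nor T2 is contained in that closure, so the decomposition is lossy.

No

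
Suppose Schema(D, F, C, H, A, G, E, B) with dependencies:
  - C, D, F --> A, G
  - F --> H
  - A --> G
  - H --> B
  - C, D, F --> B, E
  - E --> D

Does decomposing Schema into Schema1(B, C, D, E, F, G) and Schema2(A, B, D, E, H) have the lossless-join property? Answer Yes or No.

No

Schema1 ∩ Schema2 = {B, D, E}; its closure under F is {B, D, E}.
Schema1 ⊄ {B, D, E} and Schema2 ⊄ {B, D, E}, so the split is lossy.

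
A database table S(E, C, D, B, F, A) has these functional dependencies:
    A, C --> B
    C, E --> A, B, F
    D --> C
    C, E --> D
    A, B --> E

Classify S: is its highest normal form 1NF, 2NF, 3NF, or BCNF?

Candidate keys: {A, C}, {A, D}, {C, E}, {D, E}. Prime attributes: {A, C, D, E}.
D --> C: {D}⁺ = {C, D}, which is not all of the attributes, so the left side is not a superkey — BCNF is violated.
But every attribute on its right side ({C}) is prime, and the same holds for every other non-superkey FD, so 3NF still holds.

3NF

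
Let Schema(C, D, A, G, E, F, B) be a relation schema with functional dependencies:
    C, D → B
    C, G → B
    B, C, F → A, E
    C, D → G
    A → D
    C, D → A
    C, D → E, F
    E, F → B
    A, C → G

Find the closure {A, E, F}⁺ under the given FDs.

Start with {A, E, F}.
A → D applies; add {D} → now {A, D, E, F}.
E, F → B applies; add {B} → now {A, B, D, E, F}.
No further FD applies.

{A, B, D, E, F}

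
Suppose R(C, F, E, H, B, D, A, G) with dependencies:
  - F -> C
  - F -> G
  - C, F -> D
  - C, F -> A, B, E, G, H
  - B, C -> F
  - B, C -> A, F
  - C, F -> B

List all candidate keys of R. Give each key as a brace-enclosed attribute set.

{B, C}, {F}

{F} is a candidate key since {F}⁺ = {A, B, C, D, E, F, G, H} covers every attribute.
{B, C} is a candidate key since {B, C}⁺ = {A, B, C, D, E, F, G, H} covers every attribute.
Any other superkey properly contains one of these, so there are no further candidate keys.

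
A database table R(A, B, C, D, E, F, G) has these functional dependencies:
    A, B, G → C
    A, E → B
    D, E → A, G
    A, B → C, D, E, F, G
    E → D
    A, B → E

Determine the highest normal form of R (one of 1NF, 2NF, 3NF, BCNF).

BCNF

Candidate keys: {A, B}, {E}. Prime attributes: {A, B, E}.
Every FD has a superkey on the left, so the relation is in BCNF.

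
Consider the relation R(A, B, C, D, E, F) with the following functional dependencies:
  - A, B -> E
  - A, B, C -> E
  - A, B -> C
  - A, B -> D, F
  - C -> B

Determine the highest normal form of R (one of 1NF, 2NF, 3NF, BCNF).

3NF

Candidate keys: {A, B}, {A, C}. Prime attributes: {A, B, C}.
C -> B breaks BCNF: {C}⁺ = {B, C}, so {C} is not a superkey.
Its right-hand attributes {B} are all prime, as are those of every other non-superkey FD — the relation is in 3NF.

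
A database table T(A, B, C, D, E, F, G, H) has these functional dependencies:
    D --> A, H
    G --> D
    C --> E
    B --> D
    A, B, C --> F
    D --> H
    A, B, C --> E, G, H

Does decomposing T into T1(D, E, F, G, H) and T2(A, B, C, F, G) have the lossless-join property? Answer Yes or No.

The shared attributes are {F, G} and {F, G}⁺ = {A, D, F, G, H}.
T1 ⊄ {A, D, F, G, H} and T2 ⊄ {A, D, F, G, H}, so the split is lossy.

No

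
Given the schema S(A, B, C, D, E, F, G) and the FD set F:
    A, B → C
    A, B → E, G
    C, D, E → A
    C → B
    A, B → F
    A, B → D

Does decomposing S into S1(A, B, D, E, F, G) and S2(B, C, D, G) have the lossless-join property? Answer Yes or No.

No

Common attributes: {B, D, G}; their closure is {B, D, G}.
The closure covers neither S1 nor S2 entirely; the join is not lossless.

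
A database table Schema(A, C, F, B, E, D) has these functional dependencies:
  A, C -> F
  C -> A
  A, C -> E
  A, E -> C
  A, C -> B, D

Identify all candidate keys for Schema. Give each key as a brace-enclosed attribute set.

{C}⁺ = {A, B, C, D, E, F} — all of the relation — so {C} is a candidate key.
{A, E}⁺ = {A, B, C, D, E, F} — all of the relation — so {A, E} is a candidate key.
These are minimal and exhaustive — every other superkey contains one of them.

{A, E}, {C}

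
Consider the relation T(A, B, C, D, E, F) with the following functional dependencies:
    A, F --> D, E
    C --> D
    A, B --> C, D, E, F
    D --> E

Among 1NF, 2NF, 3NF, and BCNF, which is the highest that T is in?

Candidate key: {A, B}. Prime attributes: {A, B}.
For A, F --> D, E we have {A, F}⁺ = {A, D, E, F}; {A, F} is not a superkey, so BCNF fails.
A, F --> D, E has non-prime {D, E} on the right and a non-superkey on the left, so 3NF fails.
No non-prime attribute depends on a proper subset of any candidate key, so 2NF holds.

2NF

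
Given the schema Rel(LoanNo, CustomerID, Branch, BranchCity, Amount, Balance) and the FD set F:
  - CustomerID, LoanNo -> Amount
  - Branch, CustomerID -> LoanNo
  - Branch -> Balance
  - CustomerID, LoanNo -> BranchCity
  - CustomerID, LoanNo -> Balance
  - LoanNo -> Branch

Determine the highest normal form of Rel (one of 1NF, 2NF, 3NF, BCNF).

Candidate keys: {Branch, CustomerID}, {CustomerID, LoanNo}. Prime attributes: {Branch, CustomerID, LoanNo}.
Branch -> Balance breaks BCNF: {Branch}⁺ = {Balance, Branch}, so {Branch} is not a superkey.
Branch -> Balance has non-prime {Balance} on the right and a non-superkey on the left, so 3NF fails.
The proper key subset {Branch} of {Branch, CustomerID} determines non-prime {Balance}, so the relation is not even in 2NF.

1NF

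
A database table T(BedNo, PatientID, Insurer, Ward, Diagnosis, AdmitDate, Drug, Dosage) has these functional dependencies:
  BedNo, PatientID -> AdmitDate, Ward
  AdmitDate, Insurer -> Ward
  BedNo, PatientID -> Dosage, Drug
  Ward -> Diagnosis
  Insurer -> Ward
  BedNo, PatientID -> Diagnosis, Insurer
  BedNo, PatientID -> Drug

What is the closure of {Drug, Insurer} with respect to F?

Start with {Drug, Insurer}.
Insurer -> Ward applies; add {Ward} → now {Drug, Insurer, Ward}.
Ward -> Diagnosis applies; add {Diagnosis} → now {Diagnosis, Drug, Insurer, Ward}.
No further FD applies.

{Diagnosis, Drug, Insurer, Ward}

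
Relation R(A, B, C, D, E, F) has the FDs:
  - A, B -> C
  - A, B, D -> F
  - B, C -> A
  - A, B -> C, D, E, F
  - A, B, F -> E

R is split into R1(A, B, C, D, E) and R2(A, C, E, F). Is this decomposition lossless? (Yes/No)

Common attributes: {A, C, E}; their closure is {A, C, E}.
Neither R1 nor R2 is contained in that closure, so the decomposition is lossy.

No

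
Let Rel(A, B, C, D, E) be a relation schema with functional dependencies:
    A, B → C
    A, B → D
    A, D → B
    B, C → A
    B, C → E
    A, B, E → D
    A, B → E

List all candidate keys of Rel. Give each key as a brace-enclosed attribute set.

{A, B}, {A, D}, {B, C}

{A, B}⁺ = {A, B, C, D, E} — all of the relation — so {A, B} is a candidate key.
{A, D}⁺ = {A, B, C, D, E} — all of the relation — so {A, D} is a candidate key.
{B, C}⁺ = {A, B, C, D, E} — all of the relation — so {B, C} is a candidate key.
Any other superkey properly contains one of these, so there are no further candidate keys.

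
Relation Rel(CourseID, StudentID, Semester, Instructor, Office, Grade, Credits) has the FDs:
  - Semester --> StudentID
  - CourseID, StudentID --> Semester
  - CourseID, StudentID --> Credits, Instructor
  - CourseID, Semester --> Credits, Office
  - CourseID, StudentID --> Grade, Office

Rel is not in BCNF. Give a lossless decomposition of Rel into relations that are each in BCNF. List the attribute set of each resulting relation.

{CourseID, Credits, Grade, Instructor, Office, Semester}; {Semester, StudentID}

Candidate keys of the original relation: {CourseID, Semester}, {CourseID, StudentID}.
{CourseID, Credits, Grade, Instructor, Office, Semester, StudentID}: {Semester} determines {Semester, StudentID} here but is not a superkey — split on Semester --> StudentID, giving {Semester, StudentID} and {CourseID, Credits, Grade, Instructor, Office, Semester}.
{Semester, StudentID}: every determinant is a superkey — BCNF.
{CourseID, Credits, Grade, Instructor, Office, Semester}: every determinant is a superkey — BCNF.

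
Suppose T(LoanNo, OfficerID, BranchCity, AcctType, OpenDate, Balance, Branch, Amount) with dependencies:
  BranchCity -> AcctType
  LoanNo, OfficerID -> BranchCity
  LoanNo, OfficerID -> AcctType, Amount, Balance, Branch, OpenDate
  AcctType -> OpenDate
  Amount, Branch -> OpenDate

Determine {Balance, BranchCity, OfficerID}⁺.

{AcctType, Balance, BranchCity, OfficerID, OpenDate}

Start with {Balance, BranchCity, OfficerID}.
BranchCity -> AcctType applies; add {AcctType} → now {AcctType, Balance, BranchCity, OfficerID}.
AcctType -> OpenDate applies; add {OpenDate} → now {AcctType, Balance, BranchCity, OfficerID, OpenDate}.
No further FD applies.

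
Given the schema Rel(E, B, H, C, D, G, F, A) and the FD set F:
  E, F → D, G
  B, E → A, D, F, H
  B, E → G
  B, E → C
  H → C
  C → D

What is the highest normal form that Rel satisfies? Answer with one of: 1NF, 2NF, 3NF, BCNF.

Candidate key: {B, E}. Prime attributes: {B, E}.
For E, F → D, G we have {E, F}⁺ = {D, E, F, G}; {E, F} is not a superkey, so BCNF fails.
Because {D, G} are non-prime and the left side of E, F → D, G is not a superkey, the relation is not in 3NF.
Checking every proper subset of each key, none determines a non-prime attribute — 2NF is satisfied.

2NF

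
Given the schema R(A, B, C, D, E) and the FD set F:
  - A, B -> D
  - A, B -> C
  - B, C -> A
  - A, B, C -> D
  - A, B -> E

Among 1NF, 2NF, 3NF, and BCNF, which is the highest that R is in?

BCNF

Candidate keys: {A, B}, {B, C}. Prime attributes: {A, B, C}.
Every FD has a superkey on the left, so the relation is in BCNF.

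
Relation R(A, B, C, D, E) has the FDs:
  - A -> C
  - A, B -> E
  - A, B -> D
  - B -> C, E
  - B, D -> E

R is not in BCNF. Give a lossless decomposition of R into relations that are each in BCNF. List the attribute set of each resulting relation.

Candidate key of the original relation: {A, B}.
Within {A, B, C, D, E}: {A}⁺ ∩ {A, B, C, D, E} = {A, C}, not the whole set, so A -> C violates BCNF; decompose into {A, C} and {A, B, D, E}.
{A, C}: every determinant is a superkey — BCNF.
Within {A, B, D, E}: {B}⁺ ∩ {A, B, D, E} = {B, E}, not the whole set, so B -> E violates BCNF; decompose into {B, E} and {A, B, D}.
{B, E}: every determinant is a superkey — BCNF.
{A, B, D}: every determinant is a superkey — BCNF.

{A, B, D}; {A, C}; {B, E}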